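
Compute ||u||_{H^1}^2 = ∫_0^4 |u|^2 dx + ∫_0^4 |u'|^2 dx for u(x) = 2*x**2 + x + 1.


||u||_{H^1}^2 = 8056/5

The H^1 norm (squared) on an interval (0, L) is
  ||u||_{H^1}^2 = ∫_0^L u(x)^2 dx + ∫_0^L u'(x)^2 dx.
Compute u'(x) = 4*x + 1.
Then u(x)^2 = 4*x**4 + 4*x**3 + 5*x**2 + 2*x + 1 and u'(x)^2 = 16*x**2 + 8*x + 1.
Integrate each monomial from 0 to 4 using ∫_0^4 c·x^n dx = c·4^(n+1)/(n+1):
  ∫_0^4 u(x)^2 dx = ∫_0^4 (4*x^4 + 4*x^3 + 5*x^2 + 2*x + 1) dx. Term by term:
    ∫_0^4 4*x^4 dx = 4096/5;  ∫_0^4 4*x^3 dx = 256;  ∫_0^4 5*x^2 dx = 320/3;
    ∫_0^4 2*x dx = 16;  ∫_0^4 1 dx = 4.
  Sum: 4096/5 + 256 + 320/3 + 16 + 4 = 18028/15.
  ∫_0^4 u'(x)^2 dx = ∫_0^4 (16*x^2 + 8*x + 1) dx. Term by term:
    ∫_0^4 16*x^2 dx = 1024/3;  ∫_0^4 8*x dx = 64;  ∫_0^4 1 dx = 4.
  Sum: 1024/3 + 64 + 4 = 1228/3.
Adding: ||u||_{H^1}^2 = 18028/15 + 1228/3 = 8056/5.


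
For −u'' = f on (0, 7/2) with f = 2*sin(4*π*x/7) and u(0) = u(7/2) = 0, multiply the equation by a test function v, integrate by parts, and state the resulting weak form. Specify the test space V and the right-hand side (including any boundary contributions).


V = H^1_0(0, 7/2) (so v(0) = v(7/2) = 0); weak form: ∫_0^7/2 u'v' dx = ∫_0^7/2 (2*sin(4*π*x/7)) v dx for all v ∈ V.

Multiply both sides by a test function v and integrate from 0 to 7/2:
  ∫_0^7/2 −u''(x) v(x) dx = ∫_0^7/2 f(x) v(x) dx.
Integrate the LHS by parts once:
  ∫_0^7/2 −u'' v dx = −[u'(x) v(x)]_0^7/2 + ∫_0^7/2 u'(x) v'(x) dx.
Thus ∫_0^7/2 u'(x) v'(x) dx = ∫_0^7/2 f(x) v(x) dx + [u'(x) v(x)]_0^7/2.
Choose V so that boundary terms are either known or forced to vanish.
u is Dirichlet: u(0) = u(7/2) = 0. Let V = H^1_0(0, 7/2); then v(0) = v(7/2) = 0, and [u' v]_0^7/2 = 0.
Weak formulation: find u (satisfying any essential BC) such that ∫_0^7/2 u'(x) v'(x) dx = ∫_0^7/2 f v dx for all v ∈ V.
Substituting f(x) = 2*sin(4*π*x/7), the right-hand side is ∫_0^7/2 (2*sin(4*π*x/7)) v dx.


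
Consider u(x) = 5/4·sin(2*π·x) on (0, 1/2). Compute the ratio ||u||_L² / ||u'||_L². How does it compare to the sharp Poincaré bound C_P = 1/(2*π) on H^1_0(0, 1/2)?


||u||_L² / ||u'||_L² = 1/(2*π) = C_P.

u(x) = 5/4·sin(2*π·x), so u'(x) = 5*π*cos(2*π*x)/2.
Writing u(x) = A·sin(kπx/L) with A = 5/4 and k = 1, use ∫_0^L sin²(kπx/L) dx = L/2 and ∫_0^L cos²(kπx/L) dx = L/2.
u² = 25/16·sin²(2*π·x) and (u')² = 25*π^2/4·cos²(2*π·x), and each of sin², cos² integrates to L/2 = 1/4 over (0, 1/2).
∫_0^1/2 u² dx = 25/64, so ||u||_L² = 5/8.
∫_0^1/2 (u')² dx = 25*π^2/16, so ||u'||_L² = 5*π/4.
Ratio ||u||_L² / ||u'||_L² = 1/(2*π).
Sharp Poincaré constant on H^1_0(0, 1/2) is C_P = L/π = 1/(2*π), achieved by sin(2*π·x).
This is the k = 1 eigenfunction (up to amplitude), so the ratio equals the sharp Poincaré constant exactly.


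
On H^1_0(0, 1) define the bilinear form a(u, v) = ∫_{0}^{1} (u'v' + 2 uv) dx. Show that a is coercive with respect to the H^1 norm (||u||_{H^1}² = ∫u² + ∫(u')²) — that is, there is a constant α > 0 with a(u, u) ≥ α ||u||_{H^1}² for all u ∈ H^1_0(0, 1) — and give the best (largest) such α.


α = 1

Coercivity of a(·,·) on H^1_0(0, 1) means a(u, u) ≥ α ||u||_{H^1}² for every u ∈ H^1_0.
The interval has length L = 1, and Poincaré/coercivity depend only on L. Here a(u, u) = ∫(u')² + (2)·∫u².
Here c = 2 ≥ 1, so a(u,u) = ∫(u')² + c∫u² ≥ ∫(u')² + ∫u² = ||u||_{H^1}², i.e. α = 1 works. No larger α is possible: a(u,u) ≥ α||u||_{H^1}² means (1−α)∫(u')² ≥ (α−c)∫u², and for the modes u_n = sin(nπ(x−x₀)/L) (x₀ the left endpoint) one has ∫u_n²/∫(u_n')² = (L/(nπ))² → 0, so a(u_n,u_n)/||u_n||_{H^1}² → 1. Hence the optimal constant is α = 1.
Therefore α = 1.


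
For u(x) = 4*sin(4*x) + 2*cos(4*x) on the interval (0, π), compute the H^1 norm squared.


||u||_{H^1(0,π)}^2 = 170*π

u'(x) = -8*sin(4*x) + 16*cos(4*x).
Expand u² and (u')² and integrate term by term on (0, π), using: for integers n ≥ 1, ∫_0^π sin²(nx) dx = ∫_0^π cos²(nx) dx = π/2; for n ≠ n', ∫_0^π sin(nx)sin(n'x) dx = ∫_0^π cos(nx)cos(n'x) dx = 0; and by product-to-sum, ∫_0^π sin(nx)cos(n'x) dx = ½∫_0^π [sin((n+n')x) + sin((n−n')x)] dx, which is 0 when n+n' is even and 2n/(n²−n'²) when n+n' is odd (it need not vanish on (0, π)).
  u² squared terms: (2)²·∫cos(4x)² dx = 4·π/2 = 2*π;  (4)²·∫sin(4x)² dx = 16·π/2 = 8*π.
  u² cross terms: 2·(2)·(4)·∫cos(4x)·sin(4x) dx = 16·(0) = 0.
  So ∫_0^π u² dx = 2*π + 8*π + 0 = 10*π.
  (u')² squared terms: (-8)²·∫sin(4x)² dx = 64·π/2 = 32*π;  (16)²·∫cos(4x)² dx = 256·π/2 = 128*π.
  (u')² cross terms: 2·(-8)·(16)·∫sin(4x)·cos(4x) dx = -256·(0) = 0.
  So ∫_0^π (u')² dx = 32*π + 128*π + 0 = 160*π.
||u||_{H^1}^2 = (10*π) + (160*π) = 170*π.


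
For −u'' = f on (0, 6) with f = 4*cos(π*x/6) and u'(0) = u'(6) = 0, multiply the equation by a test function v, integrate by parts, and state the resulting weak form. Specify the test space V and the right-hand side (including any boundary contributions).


V = H^1(0, 6) (no boundary constraint on v; u is determined up to an additive constant); weak form: ∫_0^6 u'v' dx = ∫_0^6 (4*cos(π*x/6)) v dx for all v ∈ V.

Multiply both sides by a test function v and integrate from 0 to 6:
  ∫_0^6 −u''(x) v(x) dx = ∫_0^6 f(x) v(x) dx.
Integrate the LHS by parts once:
  ∫_0^6 −u'' v dx = −[u'(x) v(x)]_0^6 + ∫_0^6 u'(x) v'(x) dx.
Thus ∫_0^6 u'(x) v'(x) dx = ∫_0^6 f(x) v(x) dx + [u'(x) v(x)]_0^6.
Choose V so that boundary terms are either known or forced to vanish.
u has homogeneous Neumann: u'(0) = u'(6) = 0. So [u' v]_0^6 = 0·v(6) − 0·v(0) = 0 for any v; take V = H^1(0, 6).
Weak formulation: find u (satisfying any essential BC) such that ∫_0^6 u'(x) v'(x) dx = ∫_0^6 f v dx for all v ∈ V (homogeneous Neumann, so boundary terms vanish).
Substituting f(x) = 4*cos(π*x/6), the right-hand side is ∫_0^6 (4*cos(π*x/6)) v dx.
Compatibility check (pure Neumann): taking v ≡ 1 ∈ V gives 0 = ∫_0^6 f dx + (0) − (0), i.e. ∫_0^6 f dx must equal u'(0) − u'(6) = 0. Indeed ∫_0^6 (4*cos(π*x/6)) dx = 0, so the data are compatible. The solution is then unique only up to an additive constant (fix it e.g. by requiring ∫_0^6 u dx = 0).


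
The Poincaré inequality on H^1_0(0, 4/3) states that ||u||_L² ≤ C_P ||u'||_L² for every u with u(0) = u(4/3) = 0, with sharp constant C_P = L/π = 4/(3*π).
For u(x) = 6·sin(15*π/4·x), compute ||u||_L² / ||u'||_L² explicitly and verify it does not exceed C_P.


||u||_L² / ||u'||_L² = 4/(15*π) < C_P = 4/(3*π).

u(x) = 6·sin(15*π/4·x), so u'(x) = 45*π*cos(15*π*x/4)/2.
Writing u(x) = A·sin(kπx/L) with A = 6 and k = 5, use ∫_0^L sin²(kπx/L) dx = L/2 and ∫_0^L cos²(kπx/L) dx = L/2.
u² = 36·sin²(15*π/4·x) and (u')² = 2025*π^2/4·cos²(15*π/4·x), and each of sin², cos² integrates to L/2 = 2/3 over (0, 4/3).
∫_0^4/3 u² dx = 24, so ||u||_L² = 2*sqrt(6).
∫_0^4/3 (u')² dx = 675*π^2/2, so ||u'||_L² = 15*sqrt(6)*π/2.
Ratio ||u||_L² / ||u'||_L² = 4/(15*π).
Sharp Poincaré constant on H^1_0(0, 4/3) is C_P = L/π = 4/(3*π), achieved by sin(3*π/4·x).
This is the k = 5 harmonic; the ratio L/(kπ) is strictly less than C_P = L/π, consistent with the sharp inequality ||u||_L² ≤ C_P ||u'||_L².


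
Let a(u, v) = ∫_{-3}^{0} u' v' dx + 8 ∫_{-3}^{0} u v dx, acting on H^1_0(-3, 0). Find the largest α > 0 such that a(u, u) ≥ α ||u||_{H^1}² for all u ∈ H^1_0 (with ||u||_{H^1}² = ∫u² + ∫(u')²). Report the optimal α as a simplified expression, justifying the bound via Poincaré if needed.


α = 1

Coercivity of a(·,·) on H^1_0(-3, 0) means a(u, u) ≥ α ||u||_{H^1}² for every u ∈ H^1_0.
The interval has length L = 3, and Poincaré/coercivity depend only on L. Here a(u, u) = ∫(u')² + (8)·∫u².
Here c = 8 ≥ 1, so a(u,u) = ∫(u')² + c∫u² ≥ ∫(u')² + ∫u² = ||u||_{H^1}², i.e. α = 1 works. No larger α is possible: a(u,u) ≥ α||u||_{H^1}² means (1−α)∫(u')² ≥ (α−c)∫u², and for the modes u_n = sin(nπ(x−x₀)/L) (x₀ the left endpoint) one has ∫u_n²/∫(u_n')² = (L/(nπ))² → 0, so a(u_n,u_n)/||u_n||_{H^1}² → 1. Hence the optimal constant is α = 1.
Therefore α = 1.


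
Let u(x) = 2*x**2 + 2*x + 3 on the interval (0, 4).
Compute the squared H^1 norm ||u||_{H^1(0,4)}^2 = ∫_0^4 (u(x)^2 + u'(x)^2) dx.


||u||_{H^1}^2 = 34348/15

The H^1 norm (squared) on an interval (0, L) is
  ||u||_{H^1}^2 = ∫_0^L u(x)^2 dx + ∫_0^L u'(x)^2 dx.
Compute u'(x) = 4*x + 2.
Then u(x)^2 = 4*x**4 + 8*x**3 + 16*x**2 + 12*x + 9 and u'(x)^2 = 16*x**2 + 16*x + 4.
Integrate each monomial from 0 to 4 using ∫_0^4 c·x^n dx = c·4^(n+1)/(n+1):
  ∫_0^4 u(x)^2 dx = ∫_0^4 (4*x^4 + 8*x^3 + 16*x^2 + 12*x + 9) dx. Term by term:
    ∫_0^4 4*x^4 dx = 4096/5;  ∫_0^4 8*x^3 dx = 512;  ∫_0^4 16*x^2 dx = 1024/3;
    ∫_0^4 12*x dx = 96;  ∫_0^4 9 dx = 36.
  Sum: 4096/5 + 512 + 1024/3 + 96 + 36 = 27068/15.
  ∫_0^4 u'(x)^2 dx = ∫_0^4 (16*x^2 + 16*x + 4) dx. Term by term:
    ∫_0^4 16*x^2 dx = 1024/3;  ∫_0^4 16*x dx = 128;  ∫_0^4 4 dx = 16.
  Sum: 1024/3 + 128 + 16 = 1456/3.
Adding: ||u||_{H^1}^2 = 27068/15 + 1456/3 = 34348/15.


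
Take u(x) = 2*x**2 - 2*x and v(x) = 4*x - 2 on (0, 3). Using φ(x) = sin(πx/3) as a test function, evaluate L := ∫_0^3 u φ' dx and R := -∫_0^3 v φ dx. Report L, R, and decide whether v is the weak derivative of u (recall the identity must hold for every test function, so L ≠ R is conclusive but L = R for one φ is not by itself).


LHS = -24/π, RHS = -24/π. Yes, v = u' weakly.

u(x) = 2*x**2 - 2*x, classical derivative u'(x) = 4*x - 2.
φ(x) = sin(πx/3), so φ'(x) = π*cos(π*x/3)/3.
Note φ(0) = φ(3) = 0, so the boundary term u·φ vanishes.
LHS = ∫_0^3 u(x) φ'(x) dx = ∫_0^3 (2*π*x^2*cos(π*x/3)/3 - 2*π*x*cos(π*x/3)/3) dx. Term by term:
  ∫_0^3 -2*π*x*cos(π*x/3)/3 dx = 12/π;  ∫_0^3 2*π*x^2*cos(π*x/3)/3 dx = -36/π.
Sum: 12/π − 36/π = -24/π.
So LHS = -24/π.
∫_0^3 v(x) φ(x) dx = ∫_0^3 (4*x*sin(π*x/3) - 2*sin(π*x/3)) dx. Term by term:
  ∫_0^3 -2*sin(π*x/3) dx = -12/π;  ∫_0^3 4*x*sin(π*x/3) dx = 36/π.
Sum: -12/π + 36/π = 24/π.
So RHS = -∫_0^3 v(x) φ(x) dx = -24/π.
LHS = RHS, so the identity holds for this test φ.
Moreover u is smooth here and v(x) = u'(x) = 4*x - 2 pointwise, so the identity holds for every test function. Hence v is the weak derivative of u.


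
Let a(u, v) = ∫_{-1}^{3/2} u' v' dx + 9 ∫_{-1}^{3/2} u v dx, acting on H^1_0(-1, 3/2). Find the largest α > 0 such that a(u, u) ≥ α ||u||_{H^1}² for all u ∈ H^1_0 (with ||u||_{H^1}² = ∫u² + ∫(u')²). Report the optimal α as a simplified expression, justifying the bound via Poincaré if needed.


α = 1

Coercivity of a(·,·) on H^1_0(-1, 3/2) means a(u, u) ≥ α ||u||_{H^1}² for every u ∈ H^1_0.
The interval has length L = 5/2, and Poincaré/coercivity depend only on L. Here a(u, u) = ∫(u')² + (9)·∫u².
Here c = 9 ≥ 1, so a(u,u) = ∫(u')² + c∫u² ≥ ∫(u')² + ∫u² = ||u||_{H^1}², i.e. α = 1 works. No larger α is possible: a(u,u) ≥ α||u||_{H^1}² means (1−α)∫(u')² ≥ (α−c)∫u², and for the modes u_n = sin(nπ(x−x₀)/L) (x₀ the left endpoint) one has ∫u_n²/∫(u_n')² = (L/(nπ))² → 0, so a(u_n,u_n)/||u_n||_{H^1}² → 1. Hence the optimal constant is α = 1.
Therefore α = 1.


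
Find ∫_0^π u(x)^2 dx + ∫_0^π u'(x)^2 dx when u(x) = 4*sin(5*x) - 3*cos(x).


||u||_{H^1(0,π)}^2 = 217*π

u'(x) = 3*sin(x) + 20*cos(5*x).
Expand u² and (u')² and integrate term by term on (0, π), using: for integers n ≥ 1, ∫_0^π sin²(nx) dx = ∫_0^π cos²(nx) dx = π/2; for n ≠ n', ∫_0^π sin(nx)sin(n'x) dx = ∫_0^π cos(nx)cos(n'x) dx = 0; and by product-to-sum, ∫_0^π sin(nx)cos(n'x) dx = ½∫_0^π [sin((n+n')x) + sin((n−n')x)] dx, which is 0 when n+n' is even and 2n/(n²−n'²) when n+n' is odd (it need not vanish on (0, π)).
  u² squared terms: (-3)²·∫cos(x)² dx = 9·π/2 = 9*π/2;  (4)²·∫sin(5x)² dx = 16·π/2 = 8*π.
  u² cross terms: 2·(-3)·(4)·∫cos(x)·sin(5x) dx = -24·(0) = 0.
  So ∫_0^π u² dx = 9*π/2 + 8*π + 0 = 25*π/2.
  (u')² squared terms: (3)²·∫sin(x)² dx = 9·π/2 = 9*π/2;  (20)²·∫cos(5x)² dx = 400·π/2 = 200*π.
  (u')² cross terms: 2·(3)·(20)·∫sin(x)·cos(5x) dx = 120·(0) = 0.
  So ∫_0^π (u')² dx = 9*π/2 + 200*π + 0 = 409*π/2.
||u||_{H^1}^2 = (25*π/2) + (409*π/2) = 217*π.


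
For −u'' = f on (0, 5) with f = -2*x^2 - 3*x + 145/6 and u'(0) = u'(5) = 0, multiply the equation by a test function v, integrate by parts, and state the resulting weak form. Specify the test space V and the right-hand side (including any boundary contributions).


V = H^1(0, 5) (no boundary constraint on v; u is determined up to an additive constant); weak form: ∫_0^5 u'v' dx = ∫_0^5 (-2*x^2 - 3*x + 145/6) v dx for all v ∈ V.

Multiply both sides by a test function v and integrate from 0 to 5:
  ∫_0^5 −u''(x) v(x) dx = ∫_0^5 f(x) v(x) dx.
Integrate the LHS by parts once:
  ∫_0^5 −u'' v dx = −[u'(x) v(x)]_0^5 + ∫_0^5 u'(x) v'(x) dx.
Thus ∫_0^5 u'(x) v'(x) dx = ∫_0^5 f(x) v(x) dx + [u'(x) v(x)]_0^5.
Choose V so that boundary terms are either known or forced to vanish.
u has homogeneous Neumann: u'(0) = u'(5) = 0. So [u' v]_0^5 = 0·v(5) − 0·v(0) = 0 for any v; take V = H^1(0, 5).
Weak formulation: find u (satisfying any essential BC) such that ∫_0^5 u'(x) v'(x) dx = ∫_0^5 f v dx for all v ∈ V (homogeneous Neumann, so boundary terms vanish).
Substituting f(x) = -2*x^2 - 3*x + 145/6, the right-hand side is ∫_0^5 (-2*x^2 - 3*x + 145/6) v dx.
Compatibility check (pure Neumann): taking v ≡ 1 ∈ V gives 0 = ∫_0^5 f dx + (0) − (0), i.e. ∫_0^5 f dx must equal u'(0) − u'(5) = 0. Indeed ∫_0^5 (-2*x^2 - 3*x + 145/6) dx = 0, so the data are compatible. The solution is then unique only up to an additive constant (fix it e.g. by requiring ∫_0^5 u dx = 0).


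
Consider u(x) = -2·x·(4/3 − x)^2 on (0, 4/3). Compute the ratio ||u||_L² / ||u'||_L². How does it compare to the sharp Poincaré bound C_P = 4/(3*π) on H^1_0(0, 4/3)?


||u||_L² / ||u'||_L² = 2*sqrt(14)/21 < C_P = 4/(3*π).

u(x) = -2·x·(4/3 − x)^2, so u'(x) = -6*x^2 + 32*x/3 - 32/9.
u(x) = -2·x·(4/3 − x)^2 vanishes at x = 0 and x = 4/3, so u ∈ H^1_0(0, 4/3). Differentiate via the product rule and integrate the resulting polynomials term by term.
  ∫_0^4/3 u² dx = ∫_0^4/3 (4*x^6 - 64*x^5/3 + 128*x^4/3 - 1024*x^3/27 + 1024*x^2/81) dx. Term by term:
    ∫_0^4/3 4*x^6 dx = 65536/15309;  ∫_0^4/3 -64*x^5/3 dx = -131072/6561;  ∫_0^4/3 128*x^4/3 dx = 131072/3645;
    ∫_0^4/3 -1024*x^3/27 dx = -65536/2187;  ∫_0^4/3 1024*x^2/81 dx = 65536/6561.
  Sum: 65536/15309 − 131072/6561 + 131072/3645 − 65536/2187 + 65536/6561 = 65536/229635.
  ∫_0^4/3 (u')² dx = ∫_0^4/3 (36*x^4 - 128*x^3 + 1408*x^2/9 - 2048*x/27 + 1024/81) dx. Term by term:
    ∫_0^4/3 36*x^4 dx = 4096/135;  ∫_0^4/3 -128*x^3 dx = -8192/81;  ∫_0^4/3 1408*x^2/9 dx = 90112/729;
    ∫_0^4/3 -2048*x/27 dx = -16384/243;  ∫_0^4/3 1024/81 dx = 4096/243.
  Sum: 4096/135 − 8192/81 + 90112/729 − 16384/243 + 4096/243 = 8192/3645.
∫_0^4/3 u² dx = 65536/229635, so ||u||_L² = 256*sqrt(35)/2835.
∫_0^4/3 (u')² dx = 8192/3645, so ||u'||_L² = 64*sqrt(10)/135.
Ratio ||u||_L² / ||u'||_L² = 2*sqrt(14)/21.
Sharp Poincaré constant on H^1_0(0, 4/3) is C_P = L/π = 4/(3*π), achieved by sin(3*π/4·x).
A polynomial bump cannot attain the sharp Poincaré constant (only the first sine eigenfunction does), so the ratio is strictly less than C_P, consistent with ||u||_L² ≤ C_P ||u'||_L².


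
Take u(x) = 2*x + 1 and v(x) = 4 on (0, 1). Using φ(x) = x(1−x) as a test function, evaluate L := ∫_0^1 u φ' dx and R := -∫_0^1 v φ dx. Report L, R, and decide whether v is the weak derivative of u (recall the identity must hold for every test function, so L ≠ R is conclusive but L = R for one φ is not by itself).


LHS = -1/3, RHS = -2/3. No, v is not the weak derivative of u.

u(x) = 2*x + 1, classical derivative u'(x) = 2.
φ(x) = x(1−x), so φ'(x) = 1 - 2*x.
Note φ(0) = φ(1) = 0, so the boundary term u·φ vanishes.
LHS = ∫_0^1 u(x) φ'(x) dx = ∫_0^1 (1 - 4*x^2) dx. Term by term:
  ∫_0^1 -4*x^2 dx = -4/3;  ∫_0^1 1 dx = 1.
Sum: -4/3 + 1 = -1/3.
So LHS = -1/3.
∫_0^1 v(x) φ(x) dx = ∫_0^1 (-4*x^2 + 4*x) dx. Term by term:
  ∫_0^1 -4*x^2 dx = -4/3;  ∫_0^1 4*x dx = 2.
Sum: -4/3 + 2 = 2/3.
So RHS = -∫_0^1 v(x) φ(x) dx = -2/3.
LHS − RHS = 1/3 ≠ 0, so the identity fails.
(For a valid weak derivative the identity must hold for EVERY test function, in particular this one. The failure shows v is NOT the weak derivative of u.)
Correct weak derivative would be u'(x) = 2.


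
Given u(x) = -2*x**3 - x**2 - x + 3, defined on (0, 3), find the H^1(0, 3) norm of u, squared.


||u||_{H^1}^2 = 289227/70

The H^1 norm (squared) on an interval (0, L) is
  ||u||_{H^1}^2 = ∫_0^L u(x)^2 dx + ∫_0^L u'(x)^2 dx.
Compute u'(x) = -6*x**2 - 2*x - 1.
Then u(x)^2 = 4*x**6 + 4*x**5 + 5*x**4 - 10*x**3 - 5*x**2 - 6*x + 9 and u'(x)^2 = 36*x**4 + 24*x**3 + 16*x**2 + 4*x + 1.
Integrate each monomial from 0 to 3 using ∫_0^3 c·x^n dx = c·3^(n+1)/(n+1):
  ∫_0^3 u(x)^2 dx = ∫_0^3 (4*x^6 + 4*x^5 + 5*x^4 - 10*x^3 - 5*x^2 - 6*x + 9) dx. Term by term:
    ∫_0^3 4*x^6 dx = 8748/7;  ∫_0^3 4*x^5 dx = 486;  ∫_0^3 5*x^4 dx = 243;
    ∫_0^3 -10*x^3 dx = -405/2;  ∫_0^3 -5*x^2 dx = -45;  ∫_0^3 -6*x dx = -27;
    ∫_0^3 9 dx = 27.
  Sum: 8748/7 + 486 + 243 − 405/2 − 45 − 27 + 27 = 24237/14.
  ∫_0^3 u'(x)^2 dx = ∫_0^3 (36*x^4 + 24*x^3 + 16*x^2 + 4*x + 1) dx. Term by term:
    ∫_0^3 36*x^4 dx = 8748/5;  ∫_0^3 24*x^3 dx = 486;  ∫_0^3 16*x^2 dx = 144;
    ∫_0^3 4*x dx = 18;  ∫_0^3 1 dx = 3.
  Sum: 8748/5 + 486 + 144 + 18 + 3 = 12003/5.
Adding: ||u||_{H^1}^2 = 24237/14 + 12003/5 = 289227/70.


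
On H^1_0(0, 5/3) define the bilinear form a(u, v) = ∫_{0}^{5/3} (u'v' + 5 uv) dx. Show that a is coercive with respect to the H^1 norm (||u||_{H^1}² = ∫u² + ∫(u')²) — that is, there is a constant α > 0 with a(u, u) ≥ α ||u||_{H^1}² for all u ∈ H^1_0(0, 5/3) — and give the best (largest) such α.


α = 1

Coercivity of a(·,·) on H^1_0(0, 5/3) means a(u, u) ≥ α ||u||_{H^1}² for every u ∈ H^1_0.
The interval has length L = 5/3, and Poincaré/coercivity depend only on L. Here a(u, u) = ∫(u')² + (5)·∫u².
Here c = 5 ≥ 1, so a(u,u) = ∫(u')² + c∫u² ≥ ∫(u')² + ∫u² = ||u||_{H^1}², i.e. α = 1 works. No larger α is possible: a(u,u) ≥ α||u||_{H^1}² means (1−α)∫(u')² ≥ (α−c)∫u², and for the modes u_n = sin(nπ(x−x₀)/L) (x₀ the left endpoint) one has ∫u_n²/∫(u_n')² = (L/(nπ))² → 0, so a(u_n,u_n)/||u_n||_{H^1}² → 1. Hence the optimal constant is α = 1.
Therefore α = 1.


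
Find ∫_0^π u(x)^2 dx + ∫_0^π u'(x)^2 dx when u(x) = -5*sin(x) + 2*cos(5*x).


||u||_{H^1(0,π)}^2 = 77*π

u'(x) = -10*sin(5*x) - 5*cos(x).
Expand u² and (u')² and integrate term by term on (0, π), using: for integers n ≥ 1, ∫_0^π sin²(nx) dx = ∫_0^π cos²(nx) dx = π/2; for n ≠ n', ∫_0^π sin(nx)sin(n'x) dx = ∫_0^π cos(nx)cos(n'x) dx = 0; and by product-to-sum, ∫_0^π sin(nx)cos(n'x) dx = ½∫_0^π [sin((n+n')x) + sin((n−n')x)] dx, which is 0 when n+n' is even and 2n/(n²−n'²) when n+n' is odd (it need not vanish on (0, π)).
  u² squared terms: (-5)²·∫sin(x)² dx = 25·π/2 = 25*π/2;  (2)²·∫cos(5x)² dx = 4·π/2 = 2*π.
  u² cross terms: 2·(-5)·(2)·∫sin(x)·cos(5x) dx = -20·(0) = 0.
  So ∫_0^π u² dx = 25*π/2 + 2*π + 0 = 29*π/2.
  (u')² squared terms: (-10)²·∫sin(5x)² dx = 100·π/2 = 50*π;  (-5)²·∫cos(x)² dx = 25·π/2 = 25*π/2.
  (u')² cross terms: 2·(-10)·(-5)·∫sin(5x)·cos(x) dx = 100·(0) = 0.
  So ∫_0^π (u')² dx = 50*π + 25*π/2 + 0 = 125*π/2.
||u||_{H^1}^2 = (29*π/2) + (125*π/2) = 77*π.


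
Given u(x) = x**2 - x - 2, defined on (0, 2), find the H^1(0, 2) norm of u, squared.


||u||_{H^1}^2 = 166/15

The H^1 norm (squared) on an interval (0, L) is
  ||u||_{H^1}^2 = ∫_0^L u(x)^2 dx + ∫_0^L u'(x)^2 dx.
Compute u'(x) = 2*x - 1.
Then u(x)^2 = x**4 - 2*x**3 - 3*x**2 + 4*x + 4 and u'(x)^2 = 4*x**2 - 4*x + 1.
Integrate each monomial from 0 to 2 using ∫_0^2 c·x^n dx = c·2^(n+1)/(n+1):
  ∫_0^2 u(x)^2 dx = ∫_0^2 (x^4 - 2*x^3 - 3*x^2 + 4*x + 4) dx. Term by term:
    ∫_0^2 x^4 dx = 32/5;  ∫_0^2 -2*x^3 dx = -8;  ∫_0^2 -3*x^2 dx = -8;
    ∫_0^2 4*x dx = 8;  ∫_0^2 4 dx = 8.
  Sum: 32/5 − 8 − 8 + 8 + 8 = 32/5.
  ∫_0^2 u'(x)^2 dx = ∫_0^2 (4*x^2 - 4*x + 1) dx. Term by term:
    ∫_0^2 4*x^2 dx = 32/3;  ∫_0^2 -4*x dx = -8;  ∫_0^2 1 dx = 2.
  Sum: 32/3 − 8 + 2 = 14/3.
Adding: ||u||_{H^1}^2 = 32/5 + 14/3 = 166/15.


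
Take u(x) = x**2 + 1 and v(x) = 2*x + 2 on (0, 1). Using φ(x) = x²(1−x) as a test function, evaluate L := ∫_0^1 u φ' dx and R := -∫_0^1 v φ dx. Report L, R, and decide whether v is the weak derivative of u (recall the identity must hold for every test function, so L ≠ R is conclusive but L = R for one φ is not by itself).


LHS = -1/10, RHS = -4/15. No, v is not the weak derivative of u.

u(x) = x**2 + 1, classical derivative u'(x) = 2*x.
φ(x) = x²(1−x), so φ'(x) = x*(2 - 3*x).
Note φ(0) = φ(1) = 0, so the boundary term u·φ vanishes.
LHS = ∫_0^1 u(x) φ'(x) dx = ∫_0^1 (-3*x^4 + 2*x^3 - 3*x^2 + 2*x) dx. Term by term:
  ∫_0^1 -3*x^4 dx = -3/5;  ∫_0^1 2*x^3 dx = 1/2;  ∫_0^1 -3*x^2 dx = -1;
  ∫_0^1 2*x dx = 1.
Sum: -3/5 + 1/2 − 1 + 1 = -1/10.
So LHS = -1/10.
∫_0^1 v(x) φ(x) dx = ∫_0^1 (-2*x^4 + 2*x^2) dx. Term by term:
  ∫_0^1 -2*x^4 dx = -2/5;  ∫_0^1 2*x^2 dx = 2/3.
Sum: -2/5 + 2/3 = 4/15.
So RHS = -∫_0^1 v(x) φ(x) dx = -4/15.
LHS − RHS = 1/6 ≠ 0, so the identity fails.
(For a valid weak derivative the identity must hold for EVERY test function, in particular this one. The failure shows v is NOT the weak derivative of u.)
Correct weak derivative would be u'(x) = 2*x.


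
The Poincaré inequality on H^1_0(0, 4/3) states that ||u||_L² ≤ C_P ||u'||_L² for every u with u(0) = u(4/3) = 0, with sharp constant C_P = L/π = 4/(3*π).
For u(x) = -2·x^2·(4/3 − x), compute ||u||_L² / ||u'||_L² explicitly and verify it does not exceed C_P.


||u||_L² / ||u'||_L² = 2*sqrt(14)/21 < C_P = 4/(3*π).

u(x) = -2·x^2·(4/3 − x), so u'(x) = 2*x*(9*x - 8)/3.
u(x) = -2·x^2·(4/3 − x) vanishes at x = 0 and x = 4/3, so u ∈ H^1_0(0, 4/3). Differentiate via the product rule and integrate the resulting polynomials term by term.
  ∫_0^4/3 u² dx = ∫_0^4/3 (4*x^6 - 32*x^5/3 + 64*x^4/9) dx. Term by term:
    ∫_0^4/3 4*x^6 dx = 65536/15309;  ∫_0^4/3 -32*x^5/3 dx = -65536/6561;  ∫_0^4/3 64*x^4/9 dx = 65536/10935.
  Sum: 65536/15309 − 65536/6561 + 65536/10935 = 65536/229635.
  ∫_0^4/3 (u')² dx = ∫_0^4/3 (36*x^4 - 64*x^3 + 256*x^2/9) dx. Term by term:
    ∫_0^4/3 36*x^4 dx = 4096/135;  ∫_0^4/3 -64*x^3 dx = -4096/81;  ∫_0^4/3 256*x^2/9 dx = 16384/729.
  Sum: 4096/135 − 4096/81 + 16384/729 = 8192/3645.
∫_0^4/3 u² dx = 65536/229635, so ||u||_L² = 256*sqrt(35)/2835.
∫_0^4/3 (u')² dx = 8192/3645, so ||u'||_L² = 64*sqrt(10)/135.
Ratio ||u||_L² / ||u'||_L² = 2*sqrt(14)/21.
Sharp Poincaré constant on H^1_0(0, 4/3) is C_P = L/π = 4/(3*π), achieved by sin(3*π/4·x).
A polynomial bump cannot attain the sharp Poincaré constant (only the first sine eigenfunction does), so the ratio is strictly less than C_P, consistent with ||u||_L² ≤ C_P ||u'||_L².


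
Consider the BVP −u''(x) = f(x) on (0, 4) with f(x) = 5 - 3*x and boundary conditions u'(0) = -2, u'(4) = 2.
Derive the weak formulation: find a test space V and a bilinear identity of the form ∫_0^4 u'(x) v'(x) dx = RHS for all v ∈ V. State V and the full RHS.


V = H^1(0, 4) (v unrestricted at boundary; u is determined up to an additive constant); weak form: ∫_0^4 u'v' dx = ∫_0^4 (5 - 3*x) v dx + 2·v(4) + 2·v(0) for all v ∈ V.

Multiply both sides by a test function v and integrate from 0 to 4:
  ∫_0^4 −u''(x) v(x) dx = ∫_0^4 f(x) v(x) dx.
Integrate the LHS by parts once:
  ∫_0^4 −u'' v dx = −[u'(x) v(x)]_0^4 + ∫_0^4 u'(x) v'(x) dx.
Thus ∫_0^4 u'(x) v'(x) dx = ∫_0^4 f(x) v(x) dx + [u'(x) v(x)]_0^4.
Choose V so that boundary terms are either known or forced to vanish.
u has inhomogeneous Neumann u'(0) = -2, u'(4) = 2. [u' v]_0^4 = (2)·v(4) − (-2)·v(0) = 2·v(4) + 2·v(0). Take V = H^1(0, 4); boundary term becomes part of RHS.
Weak formulation: find u (satisfying any essential BC) such that ∫_0^4 u'(x) v'(x) dx = ∫_0^4 f v dx + 2·v(4) + 2·v(0) for all v ∈ V (Neumann data are natural BCs: they enter the RHS as boundary terms).
Substituting f(x) = 5 - 3*x, the right-hand side is ∫_0^4 (5 - 3*x) v dx + 2·v(4) + 2·v(0).
Compatibility check (pure Neumann): taking v ≡ 1 ∈ V gives 0 = ∫_0^4 f dx + (2) − (-2), i.e. ∫_0^4 f dx must equal u'(0) − u'(4) = -4. Indeed ∫_0^4 (5 - 3*x) dx = -4, so the data are compatible. The solution is then unique only up to an additive constant (fix it e.g. by requiring ∫_0^4 u dx = 0).


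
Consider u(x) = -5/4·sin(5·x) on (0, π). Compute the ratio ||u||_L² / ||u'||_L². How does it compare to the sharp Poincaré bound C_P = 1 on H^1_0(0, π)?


||u||_L² / ||u'||_L² = 1/5 < C_P = 1.

u(x) = -5/4·sin(5·x), so u'(x) = -25*cos(5*x)/4.
Writing u(x) = A·sin(kπx/L) with A = -5/4 and k = 5, use ∫_0^L sin²(kπx/L) dx = L/2 and ∫_0^L cos²(kπx/L) dx = L/2.
u² = 25/16·sin²(5·x) and (u')² = 625/16·cos²(5·x), and each of sin², cos² integrates to L/2 = π/2 over (0, π).
∫_0^π u² dx = 25*π/32, so ||u||_L² = 5*sqrt(2)*sqrt(π)/8.
∫_0^π (u')² dx = 625*π/32, so ||u'||_L² = 25*sqrt(2)*sqrt(π)/8.
Ratio ||u||_L² / ||u'||_L² = 1/5.
Sharp Poincaré constant on H^1_0(0, π) is C_P = L/π = 1, achieved by sin(x).
This is the k = 5 harmonic; the ratio L/(kπ) is strictly less than C_P = L/π, consistent with the sharp inequality ||u||_L² ≤ C_P ||u'||_L².


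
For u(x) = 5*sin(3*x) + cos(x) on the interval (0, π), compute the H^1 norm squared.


||u||_{H^1(0,π)}^2 = 126*π

u'(x) = -sin(x) + 15*cos(3*x).
Expand u² and (u')² and integrate term by term on (0, π), using: for integers n ≥ 1, ∫_0^π sin²(nx) dx = ∫_0^π cos²(nx) dx = π/2; for n ≠ n', ∫_0^π sin(nx)sin(n'x) dx = ∫_0^π cos(nx)cos(n'x) dx = 0; and by product-to-sum, ∫_0^π sin(nx)cos(n'x) dx = ½∫_0^π [sin((n+n')x) + sin((n−n')x)] dx, which is 0 when n+n' is even and 2n/(n²−n'²) when n+n' is odd (it need not vanish on (0, π)).
  u² squared terms: (5)²·∫sin(3x)² dx = 25·π/2 = 25*π/2;  (1)²·∫cos(x)² dx = 1·π/2 = π/2.
  u² cross terms: 2·(5)·(1)·∫sin(3x)·cos(x) dx = 10·(0) = 0.
  So ∫_0^π u² dx = 25*π/2 + π/2 + 0 = 13*π.
  (u')² squared terms: (-1)²·∫sin(x)² dx = 1·π/2 = π/2;  (15)²·∫cos(3x)² dx = 225·π/2 = 225*π/2.
  (u')² cross terms: 2·(-1)·(15)·∫sin(x)·cos(3x) dx = -30·(0) = 0.
  So ∫_0^π (u')² dx = π/2 + 225*π/2 + 0 = 113*π.
||u||_{H^1}^2 = (13*π) + (113*π) = 126*π.


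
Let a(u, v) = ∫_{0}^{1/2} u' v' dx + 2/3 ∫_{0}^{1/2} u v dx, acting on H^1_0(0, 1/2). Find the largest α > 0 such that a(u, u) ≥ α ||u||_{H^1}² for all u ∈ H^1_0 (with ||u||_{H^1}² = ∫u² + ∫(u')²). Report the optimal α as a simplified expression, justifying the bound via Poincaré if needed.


α = 2*(1 + 6*π^2)/(3*(1 + 4*π^2))

Coercivity of a(·,·) on H^1_0(0, 1/2) means a(u, u) ≥ α ||u||_{H^1}² for every u ∈ H^1_0.
The interval has length L = 1/2, and Poincaré/coercivity depend only on L. Here a(u, u) = ∫(u')² + (2/3)·∫u².
Here 0 < c = 2/3 < 1. The condition a(u,u) ≥ α||u||_{H^1}² reads (1−α)∫(u')² ≥ (α−c)∫u². Any admissible α is ≤ 1 (rapidly oscillating u have ∫u²/∫(u')² → 0), and α = 1 would force 0 ≥ (1−c)∫u², impossible since c < 1; so 1−α > 0. By the sharp Poincaré inequality on H^1_0 of an interval of length L, ∫(u')² ≥ (π/L)²∫u² with equality for the first sine mode sin(π(x−x₀)/L) (x₀ the left endpoint), so the inequality holds for all u iff (1−α)(π/L)² ≥ α − c, i.e. α ≤ ((π/L)² + c)/((π/L)² + 1) = (1 + c(L/π)²)/(1 + (L/π)²). With (π/L)² = 4*π^2 and c = 2/3, the largest admissible constant is α = ((π/L)² + c)/((π/L)² + 1).
Simplifying, α = 2*(1 + 6*π^2)/(3*(1 + 4*π^2)).


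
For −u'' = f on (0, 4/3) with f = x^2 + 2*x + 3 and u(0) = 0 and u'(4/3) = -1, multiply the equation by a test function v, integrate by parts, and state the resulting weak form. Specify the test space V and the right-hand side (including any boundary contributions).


V = {v ∈ H^1(0, 4/3) : v(0) = 0} (test functions vanish at x = 0 where u is specified); weak form: ∫_0^4/3 u'v' dx = ∫_0^4/3 (x^2 + 2*x + 3) v dx − v(4/3) for all v ∈ V.

Multiply both sides by a test function v and integrate from 0 to 4/3:
  ∫_0^4/3 −u''(x) v(x) dx = ∫_0^4/3 f(x) v(x) dx.
Integrate the LHS by parts once:
  ∫_0^4/3 −u'' v dx = −[u'(x) v(x)]_0^4/3 + ∫_0^4/3 u'(x) v'(x) dx.
Thus ∫_0^4/3 u'(x) v'(x) dx = ∫_0^4/3 f(x) v(x) dx + [u'(x) v(x)]_0^4/3.
Choose V so that boundary terms are either known or forced to vanish.
Mixed BC: u(0) = 0 (Dirichlet) and u'(4/3) = -1 (Neumann). Define V = {v ∈ H^1(0, 4/3) : v(0) = 0}. Then [u' v]_0^4/3 = u'(4/3)·v(4/3) − u'(0)·0 = − v(4/3).
Weak formulation: find u (satisfying any essential BC) such that ∫_0^4/3 u'(x) v'(x) dx = ∫_0^4/3 f v dx − v(4/3) for all v ∈ V (Dirichlet at 0 absorbed into V; Neumann datum at x = 4/3 contributes the boundary term).
Substituting f(x) = x^2 + 2*x + 3, the right-hand side is ∫_0^4/3 (x^2 + 2*x + 3) v dx − v(4/3).


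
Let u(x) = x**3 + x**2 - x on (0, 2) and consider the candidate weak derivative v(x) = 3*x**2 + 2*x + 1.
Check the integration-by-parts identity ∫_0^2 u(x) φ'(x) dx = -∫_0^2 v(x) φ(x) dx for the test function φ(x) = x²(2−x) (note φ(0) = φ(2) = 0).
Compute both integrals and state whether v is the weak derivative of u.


LHS = -124/15, RHS = -164/15. No, v is not the weak derivative of u.

u(x) = x**3 + x**2 - x, classical derivative u'(x) = 3*x**2 + 2*x - 1.
φ(x) = x²(2−x), so φ'(x) = x*(4 - 3*x).
Note φ(0) = φ(2) = 0, so the boundary term u·φ vanishes.
LHS = ∫_0^2 u(x) φ'(x) dx = ∫_0^2 (-3*x^5 + x^4 + 7*x^3 - 4*x^2) dx. Term by term:
  ∫_0^2 -3*x^5 dx = -32;  ∫_0^2 x^4 dx = 32/5;  ∫_0^2 7*x^3 dx = 28;
  ∫_0^2 -4*x^2 dx = -32/3.
Sum: -32 + 32/5 + 28 − 32/3 = -124/15.
So LHS = -124/15.
∫_0^2 v(x) φ(x) dx = ∫_0^2 (-3*x^5 + 4*x^4 + 3*x^3 + 2*x^2) dx. Term by term:
  ∫_0^2 -3*x^5 dx = -32;  ∫_0^2 4*x^4 dx = 128/5;  ∫_0^2 3*x^3 dx = 12;
  ∫_0^2 2*x^2 dx = 16/3.
Sum: -32 + 128/5 + 12 + 16/3 = 164/15.
So RHS = -∫_0^2 v(x) φ(x) dx = -164/15.
LHS − RHS = 8/3 ≠ 0, so the identity fails.
(For a valid weak derivative the identity must hold for EVERY test function, in particular this one. The failure shows v is NOT the weak derivative of u.)
Correct weak derivative would be u'(x) = 3*x**2 + 2*x - 1.


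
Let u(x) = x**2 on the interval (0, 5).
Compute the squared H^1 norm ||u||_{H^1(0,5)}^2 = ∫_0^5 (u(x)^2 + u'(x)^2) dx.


||u||_{H^1}^2 = 2375/3

The H^1 norm (squared) on an interval (0, L) is
  ||u||_{H^1}^2 = ∫_0^L u(x)^2 dx + ∫_0^L u'(x)^2 dx.
Compute u'(x) = 2*x.
Then u(x)^2 = x**4 and u'(x)^2 = 4*x**2.
Integrate each monomial from 0 to 5 using ∫_0^5 c·x^n dx = c·5^(n+1)/(n+1):
  ∫_0^5 u(x)^2 dx = ∫_0^5 (x^4) dx. Term by term:
    ∫_0^5 x^4 dx = 625.
  ∫_0^5 u'(x)^2 dx = ∫_0^5 (4*x^2) dx. Term by term:
    ∫_0^5 4*x^2 dx = 500/3.
Adding: ||u||_{H^1}^2 = 625 + 500/3 = 2375/3.


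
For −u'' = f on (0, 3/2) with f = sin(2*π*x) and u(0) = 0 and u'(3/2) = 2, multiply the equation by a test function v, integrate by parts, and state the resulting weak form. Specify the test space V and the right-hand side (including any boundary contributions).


V = {v ∈ H^1(0, 3/2) : v(0) = 0} (test functions vanish at x = 0 where u is specified); weak form: ∫_0^3/2 u'v' dx = ∫_0^3/2 (sin(2*π*x)) v dx + 2·v(3/2) for all v ∈ V.

Multiply both sides by a test function v and integrate from 0 to 3/2:
  ∫_0^3/2 −u''(x) v(x) dx = ∫_0^3/2 f(x) v(x) dx.
Integrate the LHS by parts once:
  ∫_0^3/2 −u'' v dx = −[u'(x) v(x)]_0^3/2 + ∫_0^3/2 u'(x) v'(x) dx.
Thus ∫_0^3/2 u'(x) v'(x) dx = ∫_0^3/2 f(x) v(x) dx + [u'(x) v(x)]_0^3/2.
Choose V so that boundary terms are either known or forced to vanish.
Mixed BC: u(0) = 0 (Dirichlet) and u'(3/2) = 2 (Neumann). Define V = {v ∈ H^1(0, 3/2) : v(0) = 0}. Then [u' v]_0^3/2 = u'(3/2)·v(3/2) − u'(0)·0 = 2·v(3/2).
Weak formulation: find u (satisfying any essential BC) such that ∫_0^3/2 u'(x) v'(x) dx = ∫_0^3/2 f v dx + 2·v(3/2) for all v ∈ V (Dirichlet at 0 absorbed into V; Neumann datum at x = 3/2 contributes the boundary term).
Substituting f(x) = sin(2*π*x), the right-hand side is ∫_0^3/2 (sin(2*π*x)) v dx + 2·v(3/2).


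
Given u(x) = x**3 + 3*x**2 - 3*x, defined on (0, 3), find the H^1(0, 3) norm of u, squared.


||u||_{H^1}^2 = 146799/70

The H^1 norm (squared) on an interval (0, L) is
  ||u||_{H^1}^2 = ∫_0^L u(x)^2 dx + ∫_0^L u'(x)^2 dx.
Compute u'(x) = 3*x**2 + 6*x - 3.
Then u(x)^2 = x**6 + 6*x**5 + 3*x**4 - 18*x**3 + 9*x**2 and u'(x)^2 = 9*x**4 + 36*x**3 + 18*x**2 - 36*x + 9.
Integrate each monomial from 0 to 3 using ∫_0^3 c·x^n dx = c·3^(n+1)/(n+1):
  ∫_0^3 u(x)^2 dx = ∫_0^3 (x^6 + 6*x^5 + 3*x^4 - 18*x^3 + 9*x^2) dx. Term by term:
    ∫_0^3 x^6 dx = 2187/7;  ∫_0^3 6*x^5 dx = 729;  ∫_0^3 3*x^4 dx = 729/5;
    ∫_0^3 -18*x^3 dx = -729/2;  ∫_0^3 9*x^2 dx = 81.
  Sum: 2187/7 + 729 + 729/5 − 729/2 + 81 = 63261/70.
  ∫_0^3 u'(x)^2 dx = ∫_0^3 (9*x^4 + 36*x^3 + 18*x^2 - 36*x + 9) dx. Term by term:
    ∫_0^3 9*x^4 dx = 2187/5;  ∫_0^3 36*x^3 dx = 729;  ∫_0^3 18*x^2 dx = 162;
    ∫_0^3 -36*x dx = -162;  ∫_0^3 9 dx = 27.
  Sum: 2187/5 + 729 + 162 − 162 + 27 = 5967/5.
Adding: ||u||_{H^1}^2 = 63261/70 + 5967/5 = 146799/70.


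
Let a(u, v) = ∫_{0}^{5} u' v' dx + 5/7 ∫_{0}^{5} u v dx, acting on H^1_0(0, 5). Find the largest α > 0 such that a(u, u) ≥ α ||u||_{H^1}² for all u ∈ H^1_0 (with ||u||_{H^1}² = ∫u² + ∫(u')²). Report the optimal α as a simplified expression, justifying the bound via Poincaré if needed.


α = (π^2 + 125/7)/(π^2 + 25)

Coercivity of a(·,·) on H^1_0(0, 5) means a(u, u) ≥ α ||u||_{H^1}² for every u ∈ H^1_0.
The interval has length L = 5, and Poincaré/coercivity depend only on L. Here a(u, u) = ∫(u')² + (5/7)·∫u².
Here 0 < c = 5/7 < 1. The condition a(u,u) ≥ α||u||_{H^1}² reads (1−α)∫(u')² ≥ (α−c)∫u². Any admissible α is ≤ 1 (rapidly oscillating u have ∫u²/∫(u')² → 0), and α = 1 would force 0 ≥ (1−c)∫u², impossible since c < 1; so 1−α > 0. By the sharp Poincaré inequality on H^1_0 of an interval of length L, ∫(u')² ≥ (π/L)²∫u² with equality for the first sine mode sin(π(x−x₀)/L) (x₀ the left endpoint), so the inequality holds for all u iff (1−α)(π/L)² ≥ α − c, i.e. α ≤ ((π/L)² + c)/((π/L)² + 1) = (1 + c(L/π)²)/(1 + (L/π)²). With (π/L)² = π^2/25 and c = 5/7, the largest admissible constant is α = ((π/L)² + c)/((π/L)² + 1).
Simplifying, α = (π^2 + 125/7)/(π^2 + 25).


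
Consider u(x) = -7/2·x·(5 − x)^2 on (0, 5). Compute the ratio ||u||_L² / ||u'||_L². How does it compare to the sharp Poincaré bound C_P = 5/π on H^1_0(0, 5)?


||u||_L² / ||u'||_L² = 5*sqrt(14)/14 < C_P = 5/π.

u(x) = -7/2·x·(5 − x)^2, so u'(x) = -21*x^2/2 + 70*x - 175/2.
u(x) = -7/2·x·(5 − x)^2 vanishes at x = 0 and x = 5, so u ∈ H^1_0(0, 5). Differentiate via the product rule and integrate the resulting polynomials term by term.
  ∫_0^5 u² dx = ∫_0^5 (49*x^6/4 - 245*x^5 + 3675*x^4/2 - 6125*x^3 + 30625*x^2/4) dx. Term by term:
    ∫_0^5 49*x^6/4 dx = 546875/4;  ∫_0^5 -245*x^5 dx = -3828125/6;  ∫_0^5 3675*x^4/2 dx = 2296875/2;
    ∫_0^5 -6125*x^3 dx = -3828125/4;  ∫_0^5 30625*x^2/4 dx = 3828125/12.
  Sum: 546875/4 − 3828125/6 + 2296875/2 − 3828125/4 + 3828125/12 = 109375/12.
  ∫_0^5 (u')² dx = ∫_0^5 (441*x^4/4 - 1470*x^3 + 13475*x^2/2 - 12250*x + 30625/4) dx. Term by term:
    ∫_0^5 441*x^4/4 dx = 275625/4;  ∫_0^5 -1470*x^3 dx = -459375/2;  ∫_0^5 13475*x^2/2 dx = 1684375/6;
    ∫_0^5 -12250*x dx = -153125;  ∫_0^5 30625/4 dx = 153125/4.
  Sum: 275625/4 − 459375/2 + 1684375/6 − 153125 + 153125/4 = 30625/6.
∫_0^5 u² dx = 109375/12, so ||u||_L² = 125*sqrt(21)/6.
∫_0^5 (u')² dx = 30625/6, so ||u'||_L² = 175*sqrt(6)/6.
Ratio ||u||_L² / ||u'||_L² = 5*sqrt(14)/14.
Sharp Poincaré constant on H^1_0(0, 5) is C_P = L/π = 5/π, achieved by sin(π/5·x).
A polynomial bump cannot attain the sharp Poincaré constant (only the first sine eigenfunction does), so the ratio is strictly less than C_P, consistent with ||u||_L² ≤ C_P ||u'||_L².


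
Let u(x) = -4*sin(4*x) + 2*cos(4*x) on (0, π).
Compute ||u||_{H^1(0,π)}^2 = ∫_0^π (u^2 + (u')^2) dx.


||u||_{H^1(0,π)}^2 = 170*π

u'(x) = -8*sin(4*x) - 16*cos(4*x).
Expand u² and (u')² and integrate term by term on (0, π), using: for integers n ≥ 1, ∫_0^π sin²(nx) dx = ∫_0^π cos²(nx) dx = π/2; for n ≠ n', ∫_0^π sin(nx)sin(n'x) dx = ∫_0^π cos(nx)cos(n'x) dx = 0; and by product-to-sum, ∫_0^π sin(nx)cos(n'x) dx = ½∫_0^π [sin((n+n')x) + sin((n−n')x)] dx, which is 0 when n+n' is even and 2n/(n²−n'²) when n+n' is odd (it need not vanish on (0, π)).
  u² squared terms: (-4)²·∫sin(4x)² dx = 16·π/2 = 8*π;  (2)²·∫cos(4x)² dx = 4·π/2 = 2*π.
  u² cross terms: 2·(-4)·(2)·∫sin(4x)·cos(4x) dx = -16·(0) = 0.
  So ∫_0^π u² dx = 8*π + 2*π + 0 = 10*π.
  (u')² squared terms: (-16)²·∫cos(4x)² dx = 256·π/2 = 128*π;  (-8)²·∫sin(4x)² dx = 64·π/2 = 32*π.
  (u')² cross terms: 2·(-16)·(-8)·∫cos(4x)·sin(4x) dx = 256·(0) = 0.
  So ∫_0^π (u')² dx = 128*π + 32*π + 0 = 160*π.
||u||_{H^1}^2 = (10*π) + (160*π) = 170*π.


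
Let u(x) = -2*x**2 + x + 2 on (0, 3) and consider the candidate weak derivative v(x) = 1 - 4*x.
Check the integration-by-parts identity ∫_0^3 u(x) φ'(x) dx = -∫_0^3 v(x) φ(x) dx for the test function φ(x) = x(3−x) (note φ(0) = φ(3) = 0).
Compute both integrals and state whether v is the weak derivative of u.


LHS = 45/2, RHS = 45/2. Yes, v = u' weakly.

u(x) = -2*x**2 + x + 2, classical derivative u'(x) = 1 - 4*x.
φ(x) = x(3−x), so φ'(x) = 3 - 2*x.
Note φ(0) = φ(3) = 0, so the boundary term u·φ vanishes.
LHS = ∫_0^3 u(x) φ'(x) dx = ∫_0^3 (4*x^3 - 8*x^2 - x + 6) dx. Term by term:
  ∫_0^3 4*x^3 dx = 81;  ∫_0^3 -8*x^2 dx = -72;  ∫_0^3 -x dx = -9/2;
  ∫_0^3 6 dx = 18.
Sum: 81 − 72 − 9/2 + 18 = 45/2.
So LHS = 45/2.
∫_0^3 v(x) φ(x) dx = ∫_0^3 (4*x^3 - 13*x^2 + 3*x) dx. Term by term:
  ∫_0^3 4*x^3 dx = 81;  ∫_0^3 -13*x^2 dx = -117;  ∫_0^3 3*x dx = 27/2.
Sum: 81 − 117 + 27/2 = -45/2.
So RHS = -∫_0^3 v(x) φ(x) dx = 45/2.
LHS = RHS, so the identity holds for this test φ.
Moreover u is smooth here and v(x) = u'(x) = 1 - 4*x pointwise, so the identity holds for every test function. Hence v is the weak derivative of u.


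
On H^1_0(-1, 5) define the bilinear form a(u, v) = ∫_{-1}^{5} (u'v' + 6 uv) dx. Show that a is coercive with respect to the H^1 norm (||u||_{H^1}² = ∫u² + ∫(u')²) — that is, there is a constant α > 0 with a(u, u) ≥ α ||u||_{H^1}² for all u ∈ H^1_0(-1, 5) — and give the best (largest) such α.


α = 1

Coercivity of a(·,·) on H^1_0(-1, 5) means a(u, u) ≥ α ||u||_{H^1}² for every u ∈ H^1_0.
The interval has length L = 6, and Poincaré/coercivity depend only on L. Here a(u, u) = ∫(u')² + (6)·∫u².
Here c = 6 ≥ 1, so a(u,u) = ∫(u')² + c∫u² ≥ ∫(u')² + ∫u² = ||u||_{H^1}², i.e. α = 1 works. No larger α is possible: a(u,u) ≥ α||u||_{H^1}² means (1−α)∫(u')² ≥ (α−c)∫u², and for the modes u_n = sin(nπ(x−x₀)/L) (x₀ the left endpoint) one has ∫u_n²/∫(u_n')² = (L/(nπ))² → 0, so a(u_n,u_n)/||u_n||_{H^1}² → 1. Hence the optimal constant is α = 1.
Therefore α = 1.
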